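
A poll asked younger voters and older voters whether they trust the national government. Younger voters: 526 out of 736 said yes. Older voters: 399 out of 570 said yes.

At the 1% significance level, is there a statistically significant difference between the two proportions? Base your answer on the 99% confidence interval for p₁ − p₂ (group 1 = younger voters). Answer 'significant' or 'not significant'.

not significant

p̂₁ = 526/736 = 0.7147 and p̂₂ = 399/570 = 0.7000.
SE₁ = √(p̂₁(1−p̂₁)/n₁) = √(0.7147·0.2853/736) = 0.01664; SE₂ = √(0.7000·0.3000/570) = 0.01919.
Independent samples: SE of the difference = √(SE₁² + SE₂²) = √(0.0002768896 + 0.0003682561) = 0.02540.
z* for 99% confidence is 2.576, so the margin of error is 2.576 × 0.02540 = 0.06543.
Point estimate p̂₁ − p̂₂ = 0.7147 − 0.7000 = 0.0147.
0.0147 ± 0.06543 → (-0.05073, 0.08013).
The interval (-0.05073, 0.08013) contains 0, so the difference is not significant.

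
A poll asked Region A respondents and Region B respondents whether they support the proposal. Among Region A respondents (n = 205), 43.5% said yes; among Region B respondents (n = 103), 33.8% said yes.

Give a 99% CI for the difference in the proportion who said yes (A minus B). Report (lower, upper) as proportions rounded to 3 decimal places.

SE₁ = √(p̂₁(1−p̂₁)/n₁) = √(0.4350·0.5650/205) = 0.03463; SE₂ = √(0.3380·0.6620/103) = 0.04661.
Independent samples: SE of the difference = √(SE₁² + SE₂²) = √(0.0011992369 + 0.0021724921) = 0.05807.
z* for 99% confidence is 2.576, so the margin of error is 2.576 × 0.05807 = 0.14959.
Point estimate p̂₁ − p̂₂ = 0.4350 − 0.3380 = 0.0970.
0.0970 ± 0.14959 → (-0.053, 0.247).

(-0.053, 0.247)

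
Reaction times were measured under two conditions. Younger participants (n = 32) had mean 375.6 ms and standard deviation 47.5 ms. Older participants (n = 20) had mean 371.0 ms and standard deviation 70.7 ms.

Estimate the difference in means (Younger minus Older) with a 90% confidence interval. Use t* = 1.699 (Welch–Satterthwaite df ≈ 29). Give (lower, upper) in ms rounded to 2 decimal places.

(-25.81, 35.01)

Standard errors of each mean: 47.5/√32 = 8.3969 and 70.7/√20 = 15.8090.
SE(x̄₁ − x̄₂) = √(8.3969² + 15.8090²) = 17.9006 for independent samples with unequal variances.
With t* = 1.699, the margin is 1.699 × 17.9006 = 30.4131.
x̄₁ − x̄₂ = 375.6 − 371.0 = 4.6000; the interval is 4.6000 ± 30.4131 = (-25.81, 35.01).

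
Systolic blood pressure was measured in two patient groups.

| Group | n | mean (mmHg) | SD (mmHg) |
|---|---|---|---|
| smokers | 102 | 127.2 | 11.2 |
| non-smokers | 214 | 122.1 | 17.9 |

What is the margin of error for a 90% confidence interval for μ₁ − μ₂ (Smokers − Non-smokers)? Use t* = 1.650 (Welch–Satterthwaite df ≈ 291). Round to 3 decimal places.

2.725

Standard errors of each mean: 11.2/√102 = 1.1090 and 17.9/√214 = 1.2236.
SE(x̄₁ − x̄₂) = √(1.1090² + 1.2236²) = 1.6514 for independent samples with unequal variances.
With t* = 1.650, the margin is 1.650 × 1.6514 = 2.7248.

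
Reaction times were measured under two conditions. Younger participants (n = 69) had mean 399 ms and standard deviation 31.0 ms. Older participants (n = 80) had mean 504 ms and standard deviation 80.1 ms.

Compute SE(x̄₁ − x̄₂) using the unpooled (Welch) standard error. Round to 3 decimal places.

Standard errors of each mean: 31.0/√69 = 3.7320 and 80.1/√80 = 8.9555.
SE(x̄₁ − x̄₂) = √(3.7320² + 8.9555²) = 9.7020 for independent samples with unequal variances.

9.702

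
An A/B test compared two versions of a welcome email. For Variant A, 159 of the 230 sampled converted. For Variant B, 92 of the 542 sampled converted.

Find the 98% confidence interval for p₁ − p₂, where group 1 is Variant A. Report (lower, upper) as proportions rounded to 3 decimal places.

(0.441, 0.602)

Sample proportions: 159/230 = 0.6913, 92/542 = 0.1697.
Each SE is √(p̂(1−p̂)/n): √(0.6913·0.3087/230) = 0.03046 and √(0.1697·0.8303/542) = 0.01612.
SE(p̂₁ − p̂₂) = √(SE₁² + SE₂²) = √(0.0009278116 + 0.0002598544) = 0.03446, since the two samples are independent.
At 98% confidence z* = 2.326; margin = 2.326 × 0.03446 = 0.08015.
The difference is 0.6913 − 0.1697 = 0.5216, so the interval is 0.5216 ± 0.08015 = (0.441, 0.602).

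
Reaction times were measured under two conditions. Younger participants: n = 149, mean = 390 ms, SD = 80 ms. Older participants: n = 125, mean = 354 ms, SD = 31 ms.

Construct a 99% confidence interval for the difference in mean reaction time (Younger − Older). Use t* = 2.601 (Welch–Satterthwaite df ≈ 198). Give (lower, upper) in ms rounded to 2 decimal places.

(17.49, 54.51)

SE₁ = s₁/√n₁ = 80/√149 = 6.5539; SE₂ = 31/√125 = 2.7727.
Independent samples, unequal variances: SE_diff = √(SE₁² + SE₂²) = √(42.95360521 + 7.68786529) = 7.1163.
t* = 2.601, so margin of error = 2.601 × 7.1163 = 18.5095.
Difference in means = 390 − 354 = 36.0000.
36.0000 ± 18.5095 → (17.49, 54.51).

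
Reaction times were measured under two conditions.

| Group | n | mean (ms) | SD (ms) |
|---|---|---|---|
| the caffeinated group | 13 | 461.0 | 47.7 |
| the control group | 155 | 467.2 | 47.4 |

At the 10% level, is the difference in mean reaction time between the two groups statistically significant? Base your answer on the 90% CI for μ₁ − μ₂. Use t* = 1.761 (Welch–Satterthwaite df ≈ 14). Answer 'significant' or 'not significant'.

not significant

SE₁ = s₁/√n₁ = 47.7/√13 = 13.2296; SE₂ = 47.4/√155 = 3.8073.
Independent samples, unequal variances: SE_diff = √(SE₁² + SE₂²) = √(175.02231616 + 14.49553329) = 13.7665.
t* = 1.761, so margin of error = 1.761 × 13.7665 = 24.2428.
Difference in means = 461.0 − 467.2 = -6.2000.
-6.2000 ± 24.2428 → (-30.4428, 18.0428).
The interval (-30.4428, 18.0428) contains 0, so the difference is not significant.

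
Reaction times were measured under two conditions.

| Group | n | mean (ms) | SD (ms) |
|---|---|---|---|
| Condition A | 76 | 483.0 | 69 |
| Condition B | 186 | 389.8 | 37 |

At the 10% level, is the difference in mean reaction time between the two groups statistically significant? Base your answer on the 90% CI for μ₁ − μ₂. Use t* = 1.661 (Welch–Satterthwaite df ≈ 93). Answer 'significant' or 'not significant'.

Per-group SEs: s₁/√n₁ = 69/√76 = 7.9148, s₂/√n₂ = 37/√186 = 2.7130.
Unpooled SE of the difference: √(62.64405904 + 7.360369) = 8.3669.
Margin of error = t* · SE = 1.661 × 8.3669 = 13.8974.
x̄₁ − x̄₂ = 483.0 − 389.8 = 93.2000.
CI: 93.2000 ± 13.8974 = (79.3026, 107.0974).
The interval (79.3026, 107.0974) does not contain 0, so the difference is significant.

significant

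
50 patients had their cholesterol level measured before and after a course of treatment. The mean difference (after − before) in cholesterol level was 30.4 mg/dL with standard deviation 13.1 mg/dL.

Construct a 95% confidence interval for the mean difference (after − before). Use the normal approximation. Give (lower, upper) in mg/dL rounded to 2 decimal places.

Paired design: SE = s_d/√n = 13.1/√50 = 1.8526.
z* = 1.960; margin of error = 1.960 × 1.8526 = 3.6311.
30.4 ± 3.6311 → (26.77, 34.03).

(26.77, 34.03)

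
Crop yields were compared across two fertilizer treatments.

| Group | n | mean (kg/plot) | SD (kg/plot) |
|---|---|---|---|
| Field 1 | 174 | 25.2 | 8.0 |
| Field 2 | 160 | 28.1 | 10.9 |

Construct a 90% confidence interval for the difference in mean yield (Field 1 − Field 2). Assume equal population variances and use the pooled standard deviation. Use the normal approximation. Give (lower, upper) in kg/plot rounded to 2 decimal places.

(-4.61, -1.19)

s_p = √[((n₁−1)s₁² + (n₂−1)s₂²)/(n₁+n₂−2)] = √[(173·8.0² + 159·10.9²)/332] = 9.5000.
SE = 9.5000·√(1/174 + 1/160) = 1.0405.
With z* = 1.645, margin = 1.645 × 1.0405 = 1.7116.
x̄₁ − x̄₂ = 25.2 − 28.1 = -2.9000; interval -2.9000 ± 1.7116 = (-4.61, -1.19).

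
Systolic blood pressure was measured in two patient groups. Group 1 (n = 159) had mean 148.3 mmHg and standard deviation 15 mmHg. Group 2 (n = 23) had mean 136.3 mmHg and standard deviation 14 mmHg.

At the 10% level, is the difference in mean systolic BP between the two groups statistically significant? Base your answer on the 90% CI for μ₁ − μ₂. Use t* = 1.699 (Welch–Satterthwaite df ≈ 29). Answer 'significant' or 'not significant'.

significant

SE₁ = s₁/√n₁ = 15/√159 = 1.1896; SE₂ = 14/√23 = 2.9192.
Independent samples, unequal variances: SE_diff = √(SE₁² + SE₂²) = √(1.41514816 + 8.52172864) = 3.1523.
t* = 1.699, so margin of error = 1.699 × 3.1523 = 5.3558.
Difference in means = 148.3 − 136.3 = 12.0000.
12.0000 ± 5.3558 → (6.6442, 17.3558).
The interval (6.6442, 17.3558) does not contain 0, so the difference is significant.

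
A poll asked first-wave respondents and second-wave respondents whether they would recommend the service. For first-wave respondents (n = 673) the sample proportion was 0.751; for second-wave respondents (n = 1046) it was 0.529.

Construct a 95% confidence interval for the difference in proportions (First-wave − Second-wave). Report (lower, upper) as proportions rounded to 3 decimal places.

SE₁ = √(p̂₁(1−p̂₁)/n₁) = √(0.7510·0.2490/673) = 0.01667; SE₂ = √(0.5290·0.4710/1046) = 0.01543.
Independent samples: SE of the difference = √(SE₁² + SE₂²) = √(0.0002778889 + 0.0002380849) = 0.02272.
z* for 95% confidence is 1.960, so the margin of error is 1.960 × 0.02272 = 0.04453.
Point estimate p̂₁ − p̂₂ = 0.7510 − 0.5290 = 0.2220.
0.2220 ± 0.04453 → (0.177, 0.267).

(0.177, 0.267)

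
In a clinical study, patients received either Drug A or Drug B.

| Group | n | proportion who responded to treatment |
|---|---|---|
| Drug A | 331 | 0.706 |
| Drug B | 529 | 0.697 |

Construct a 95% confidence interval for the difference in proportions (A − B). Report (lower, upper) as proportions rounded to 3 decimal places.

(-0.054, 0.072)

SE₁ = √(p̂₁(1−p̂₁)/n₁) = √(0.7060·0.2940/331) = 0.02504; SE₂ = √(0.6970·0.3030/529) = 0.01998.
Independent samples: SE of the difference = √(SE₁² + SE₂²) = √(0.0006270016 + 0.0003992004) = 0.03203.
z* for 95% confidence is 1.960, so the margin of error is 1.960 × 0.03203 = 0.06278.
Point estimate p̂₁ − p̂₂ = 0.7060 − 0.6970 = 0.0090.
0.0090 ± 0.06278 → (-0.054, 0.072).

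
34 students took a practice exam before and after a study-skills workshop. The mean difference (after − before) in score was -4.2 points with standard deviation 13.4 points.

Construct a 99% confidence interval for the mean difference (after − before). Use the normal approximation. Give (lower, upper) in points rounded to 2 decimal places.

(-10.12, 1.72)

Paired design: SE = s_d/√n = 13.4/√34 = 2.2981.
z* = 2.576; margin of error = 2.576 × 2.2981 = 5.9199.
-4.2 ± 5.9199 → (-10.12, 1.72).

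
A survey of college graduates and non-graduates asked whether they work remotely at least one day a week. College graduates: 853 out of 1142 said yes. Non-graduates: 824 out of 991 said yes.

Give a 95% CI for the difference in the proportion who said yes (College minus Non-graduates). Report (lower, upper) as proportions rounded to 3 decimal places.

Sample proportions: 853/1142 = 0.7469, 824/991 = 0.8315.
Each SE is √(p̂(1−p̂)/n): √(0.7469·0.2531/1142) = 0.01287 and √(0.8315·0.1685/991) = 0.01189.
SE(p̂₁ − p̂₂) = √(SE₁² + SE₂²) = √(0.0001656369 + 0.0001413721) = 0.01752, since the two samples are independent.
At 95% confidence z* = 1.960; margin = 1.960 × 0.01752 = 0.03434.
The difference is 0.7469 − 0.8315 = -0.0846, so the interval is -0.0846 ± 0.03434 = (-0.119, -0.050).

(-0.119, -0.050)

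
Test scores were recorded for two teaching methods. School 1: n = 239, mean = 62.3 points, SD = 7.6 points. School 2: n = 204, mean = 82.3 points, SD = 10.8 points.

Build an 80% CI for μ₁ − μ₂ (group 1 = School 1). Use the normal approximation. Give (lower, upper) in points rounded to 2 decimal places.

SE₁ = s₁/√n₁ = 7.6/√239 = 0.4916; SE₂ = 10.8/√204 = 0.7562.
Independent samples, unequal variances: SE_diff = √(SE₁² + SE₂²) = √(0.24167056 + 0.57183844) = 0.9019.
z* = 1.282, so margin of error = 1.282 × 0.9019 = 1.1562.
Difference in means = 62.3 − 82.3 = -20.0000.
-20.0000 ± 1.1562 → (-21.16, -18.84).

(-21.16, -18.84)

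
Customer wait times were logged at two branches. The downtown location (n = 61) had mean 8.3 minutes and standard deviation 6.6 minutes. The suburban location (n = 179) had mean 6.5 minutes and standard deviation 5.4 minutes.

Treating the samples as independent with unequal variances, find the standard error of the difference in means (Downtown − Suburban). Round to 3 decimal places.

SE₁ = s₁/√n₁ = 6.6/√61 = 0.8450; SE₂ = 5.4/√179 = 0.4036.
Independent samples, unequal variances: SE_diff = √(SE₁² + SE₂²) = √(0.714025 + 0.16289296) = 0.9364.

0.936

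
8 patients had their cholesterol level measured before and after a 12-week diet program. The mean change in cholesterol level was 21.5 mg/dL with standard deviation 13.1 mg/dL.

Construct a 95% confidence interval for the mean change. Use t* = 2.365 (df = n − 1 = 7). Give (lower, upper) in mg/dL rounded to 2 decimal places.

This is a matched-pairs design, so SE = s_d/√n = 13.1/√8 = 4.6315.
Margin = 2.365 × 4.6315 = 10.9535; the interval is 21.5 ± 10.9535 = (10.55, 32.45).

(10.55, 32.45)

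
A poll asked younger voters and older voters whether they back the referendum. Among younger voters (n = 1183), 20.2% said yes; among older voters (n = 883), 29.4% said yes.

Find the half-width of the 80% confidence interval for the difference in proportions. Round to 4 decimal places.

SE₁ = √(p̂₁(1−p̂₁)/n₁) = √(0.2020·0.7980/1183) = 0.01167; SE₂ = √(0.2940·0.7060/883) = 0.01533.
Independent samples: SE of the difference = √(SE₁² + SE₂²) = √(0.0001361889 + 0.0002350089) = 0.01927.
z* for 80% confidence is 1.282, so the margin of error is 1.282 × 0.01927 = 0.02470.

0.0247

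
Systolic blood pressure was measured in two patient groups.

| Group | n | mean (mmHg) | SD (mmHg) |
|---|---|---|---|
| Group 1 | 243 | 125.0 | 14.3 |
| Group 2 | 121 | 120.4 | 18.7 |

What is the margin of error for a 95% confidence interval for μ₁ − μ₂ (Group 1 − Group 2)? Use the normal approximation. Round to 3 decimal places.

Per-group SEs: s₁/√n₁ = 14.3/√243 = 0.9173, s₂/√n₂ = 18.7/√121 = 1.7000.
Unpooled SE of the difference: √(0.84143929 + 2.89) = 1.9317.
Margin of error = z* · SE = 1.960 × 1.9317 = 3.7861.

3.786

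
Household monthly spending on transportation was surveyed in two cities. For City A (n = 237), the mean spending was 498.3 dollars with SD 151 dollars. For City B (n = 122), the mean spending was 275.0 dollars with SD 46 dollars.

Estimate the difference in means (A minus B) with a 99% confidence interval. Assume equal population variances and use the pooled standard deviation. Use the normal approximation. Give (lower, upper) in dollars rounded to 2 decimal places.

(187.23, 259.37)

s_p = √[((n₁−1)s₁² + (n₂−1)s₂²)/(n₁+n₂−2)] = √[(236·151² + 121·46²)/357] = 125.6587.
SE = 125.6587·√(1/237 + 1/122) = 14.0019.
With z* = 2.576, margin = 2.576 × 14.0019 = 36.0689.
x̄₁ − x̄₂ = 498.3 − 275.0 = 223.3000; interval 223.3000 ± 36.0689 = (187.23, 259.37).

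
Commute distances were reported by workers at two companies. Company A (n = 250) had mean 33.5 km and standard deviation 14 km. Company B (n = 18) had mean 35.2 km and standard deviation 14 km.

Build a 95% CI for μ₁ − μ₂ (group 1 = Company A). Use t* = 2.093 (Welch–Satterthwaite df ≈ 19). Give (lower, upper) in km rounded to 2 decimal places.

Per-group SEs: s₁/√n₁ = 14/√250 = 0.8854, s₂/√n₂ = 14/√18 = 3.2998.
Unpooled SE of the difference: √(0.78393316 + 10.88868004) = 3.4165.
Margin of error = t* · SE = 2.093 × 3.4165 = 7.1507.
x̄₁ − x̄₂ = 33.5 − 35.2 = -1.7000.
CI: -1.7000 ± 7.1507 = (-8.85, 5.45).

(-8.85, 5.45)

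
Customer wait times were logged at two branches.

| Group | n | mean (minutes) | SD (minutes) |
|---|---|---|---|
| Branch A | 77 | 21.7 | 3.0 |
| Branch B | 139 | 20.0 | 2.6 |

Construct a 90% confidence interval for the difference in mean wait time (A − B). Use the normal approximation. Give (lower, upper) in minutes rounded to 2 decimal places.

(1.03, 2.37)

SE₁ = s₁/√n₁ = 3.0/√77 = 0.3419; SE₂ = 2.6/√139 = 0.2205.
Independent samples, unequal variances: SE_diff = √(SE₁² + SE₂²) = √(0.11689561 + 0.04862025) = 0.4068.
z* = 1.645, so margin of error = 1.645 × 0.4068 = 0.6692.
Difference in means = 21.7 − 20.0 = 1.7000.
1.7000 ± 0.6692 → (1.03, 2.37).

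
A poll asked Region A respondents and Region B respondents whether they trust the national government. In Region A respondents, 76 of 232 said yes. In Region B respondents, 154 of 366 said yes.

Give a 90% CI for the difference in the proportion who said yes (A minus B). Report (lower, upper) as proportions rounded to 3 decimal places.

(-0.159, -0.027)

p̂₁ = 76/232 = 0.3276 and p̂₂ = 154/366 = 0.4208.
SE₁ = √(p̂₁(1−p̂₁)/n₁) = √(0.3276·0.6724/232) = 0.03081; SE₂ = √(0.4208·0.5792/366) = 0.02581.
Independent samples: SE of the difference = √(SE₁² + SE₂²) = √(0.0009492561 + 0.0006661561) = 0.04019.
z* for 90% confidence is 1.645, so the margin of error is 1.645 × 0.04019 = 0.06611.
Point estimate p̂₁ − p̂₂ = 0.3276 − 0.4208 = -0.0932.
-0.0932 ± 0.06611 → (-0.159, -0.027).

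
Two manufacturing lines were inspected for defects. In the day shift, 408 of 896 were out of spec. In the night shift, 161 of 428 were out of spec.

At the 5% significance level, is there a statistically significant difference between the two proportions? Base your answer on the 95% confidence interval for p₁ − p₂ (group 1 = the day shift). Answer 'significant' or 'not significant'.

p̂₁ = 408/896 = 0.4554 and p̂₂ = 161/428 = 0.3762.
SE₁ = √(p̂₁(1−p̂₁)/n₁) = √(0.4554·0.5446/896) = 0.01664; SE₂ = √(0.3762·0.6238/428) = 0.02342.
Independent samples: SE of the difference = √(SE₁² + SE₂²) = √(0.0002768896 + 0.0005484964) = 0.02873.
z* for 95% confidence is 1.960, so the margin of error is 1.960 × 0.02873 = 0.05631.
Point estimate p̂₁ − p̂₂ = 0.4554 − 0.3762 = 0.0792.
0.0792 ± 0.05631 → (0.02289, 0.13551).
The interval (0.02289, 0.13551) does not contain 0, so the difference is significant.

significant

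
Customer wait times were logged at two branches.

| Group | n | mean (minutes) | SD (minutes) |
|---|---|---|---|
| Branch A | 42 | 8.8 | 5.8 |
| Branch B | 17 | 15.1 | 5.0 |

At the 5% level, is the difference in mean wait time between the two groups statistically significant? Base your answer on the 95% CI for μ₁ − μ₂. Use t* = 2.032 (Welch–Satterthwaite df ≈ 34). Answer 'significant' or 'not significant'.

significant

SE₁ = s₁/√n₁ = 5.8/√42 = 0.8950; SE₂ = 5.0/√17 = 1.2127.
Independent samples, unequal variances: SE_diff = √(SE₁² + SE₂²) = √(0.801025 + 1.47064129) = 1.5072.
t* = 2.032, so margin of error = 2.032 × 1.5072 = 3.0626.
Difference in means = 8.8 − 15.1 = -6.3000.
-6.3000 ± 3.0626 → (-9.3626, -3.2374).
The interval (-9.3626, -3.2374) does not contain 0, so the difference is significant.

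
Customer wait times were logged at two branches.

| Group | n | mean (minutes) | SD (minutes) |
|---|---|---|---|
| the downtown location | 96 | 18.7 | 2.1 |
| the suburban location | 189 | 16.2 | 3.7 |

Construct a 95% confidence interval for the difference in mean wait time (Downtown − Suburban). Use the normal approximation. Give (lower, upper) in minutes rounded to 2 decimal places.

(1.83, 3.17)

SE₁ = s₁/√n₁ = 2.1/√96 = 0.2143; SE₂ = 3.7/√189 = 0.2691.
Independent samples, unequal variances: SE_diff = √(SE₁² + SE₂²) = √(0.04592449 + 0.07241481) = 0.3440.
z* = 1.960, so margin of error = 1.960 × 0.3440 = 0.6742.
Difference in means = 18.7 − 16.2 = 2.5000.
2.5000 ± 0.6742 → (1.83, 3.17).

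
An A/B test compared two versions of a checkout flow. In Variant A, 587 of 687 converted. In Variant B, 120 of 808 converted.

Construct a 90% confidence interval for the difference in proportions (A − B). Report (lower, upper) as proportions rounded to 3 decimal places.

p̂₁ = 587/687 = 0.8544 and p̂₂ = 120/808 = 0.1485.
SE₁ = √(p̂₁(1−p̂₁)/n₁) = √(0.8544·0.1456/687) = 0.01346; SE₂ = √(0.1485·0.8515/808) = 0.01251.
Independent samples: SE of the difference = √(SE₁² + SE₂²) = √(0.0001811716 + 0.0001565001) = 0.01838.
z* for 90% confidence is 1.645, so the margin of error is 1.645 × 0.01838 = 0.03024.
Point estimate p̂₁ − p̂₂ = 0.8544 − 0.1485 = 0.7059.
0.7059 ± 0.03024 → (0.676, 0.736).

(0.676, 0.736)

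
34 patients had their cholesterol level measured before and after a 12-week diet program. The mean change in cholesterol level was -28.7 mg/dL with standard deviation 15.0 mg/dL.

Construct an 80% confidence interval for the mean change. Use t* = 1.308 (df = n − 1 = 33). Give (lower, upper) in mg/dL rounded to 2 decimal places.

(-32.06, -25.34)

This is a matched-pairs design, so SE = s_d/√n = 15.0/√34 = 2.5725.
Margin = 1.308 × 2.5725 = 3.3648; the interval is -28.7 ± 3.3648 = (-32.06, -25.34).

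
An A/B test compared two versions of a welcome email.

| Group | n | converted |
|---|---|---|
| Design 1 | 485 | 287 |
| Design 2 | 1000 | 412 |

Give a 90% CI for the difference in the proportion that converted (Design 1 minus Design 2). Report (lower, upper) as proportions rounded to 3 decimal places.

(0.135, 0.225)

p̂₁ = 287/485 = 0.5918 and p̂₂ = 412/1000 = 0.4120.
SE₁ = √(p̂₁(1−p̂₁)/n₁) = √(0.5918·0.4082/485) = 0.02232; SE₂ = √(0.4120·0.5880/1000) = 0.01556.
Independent samples: SE of the difference = √(SE₁² + SE₂²) = √(0.0004981824 + 0.0002421136) = 0.02721.
z* for 90% confidence is 1.645, so the margin of error is 1.645 × 0.02721 = 0.04476.
Point estimate p̂₁ − p̂₂ = 0.5918 − 0.4120 = 0.1798.
0.1798 ± 0.04476 → (0.135, 0.225).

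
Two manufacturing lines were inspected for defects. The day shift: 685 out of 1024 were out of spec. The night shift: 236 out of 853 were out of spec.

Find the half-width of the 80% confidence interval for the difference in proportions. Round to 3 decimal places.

p̂₁ = 685/1024 = 0.6689 and p̂₂ = 236/853 = 0.2767.
SE₁ = √(p̂₁(1−p̂₁)/n₁) = √(0.6689·0.3311/1024) = 0.01471; SE₂ = √(0.2767·0.7233/853) = 0.01532.
Independent samples: SE of the difference = √(SE₁² + SE₂²) = √(0.0002163841 + 0.0002347024) = 0.02124.
z* for 80% confidence is 1.282, so the margin of error is 1.282 × 0.02124 = 0.02723.

0.027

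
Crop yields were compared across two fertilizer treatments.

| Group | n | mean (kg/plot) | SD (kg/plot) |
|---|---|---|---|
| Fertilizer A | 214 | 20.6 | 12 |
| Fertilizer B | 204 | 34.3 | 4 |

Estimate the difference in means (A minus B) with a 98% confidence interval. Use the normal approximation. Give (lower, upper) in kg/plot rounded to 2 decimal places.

Standard errors of each mean: 12/√214 = 0.8203 and 4/√204 = 0.2801.
SE(x̄₁ − x̄₂) = √(0.8203² + 0.2801²) = 0.8668 for independent samples with unequal variances.
With z* = 2.326, the margin is 2.326 × 0.8668 = 2.0162.
x̄₁ − x̄₂ = 20.6 − 34.3 = -13.7000; the interval is -13.7000 ± 2.0162 = (-15.72, -11.68).

(-15.72, -11.68)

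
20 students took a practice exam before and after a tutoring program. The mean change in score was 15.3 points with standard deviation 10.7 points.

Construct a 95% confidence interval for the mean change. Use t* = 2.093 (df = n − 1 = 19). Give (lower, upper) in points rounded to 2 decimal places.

This is a matched-pairs design, so SE = s_d/√n = 10.7/√20 = 2.3926.
Margin = 2.093 × 2.3926 = 5.0077; the interval is 15.3 ± 5.0077 = (10.29, 20.31).

(10.29, 20.31)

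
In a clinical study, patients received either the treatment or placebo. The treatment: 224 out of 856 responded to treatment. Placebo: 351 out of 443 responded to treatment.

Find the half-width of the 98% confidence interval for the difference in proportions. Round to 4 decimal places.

p̂₁ = 224/856 = 0.2617 and p̂₂ = 351/443 = 0.7923.
SE₁ = √(p̂₁(1−p̂₁)/n₁) = √(0.2617·0.7383/856) = 0.01502; SE₂ = √(0.7923·0.2077/443) = 0.01927.
Independent samples: SE of the difference = √(SE₁² + SE₂²) = √(0.0002256004 + 0.0003713329) = 0.02443.
z* for 98% confidence is 2.326, so the margin of error is 2.326 × 0.02443 = 0.05682.

0.0568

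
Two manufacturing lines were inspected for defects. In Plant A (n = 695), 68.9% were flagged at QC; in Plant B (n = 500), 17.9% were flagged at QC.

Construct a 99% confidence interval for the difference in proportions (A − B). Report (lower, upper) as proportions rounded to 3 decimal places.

(0.447, 0.573)

SE₁ = √(p̂₁(1−p̂₁)/n₁) = √(0.6890·0.3110/695) = 0.01756; SE₂ = √(0.1790·0.8210/500) = 0.01714.
Independent samples: SE of the difference = √(SE₁² + SE₂²) = √(0.0003083536 + 0.0002937796) = 0.02454.
z* for 99% confidence is 2.576, so the margin of error is 2.576 × 0.02454 = 0.06322.
Point estimate p̂₁ − p̂₂ = 0.6890 − 0.1790 = 0.5100.
0.5100 ± 0.06322 → (0.447, 0.573).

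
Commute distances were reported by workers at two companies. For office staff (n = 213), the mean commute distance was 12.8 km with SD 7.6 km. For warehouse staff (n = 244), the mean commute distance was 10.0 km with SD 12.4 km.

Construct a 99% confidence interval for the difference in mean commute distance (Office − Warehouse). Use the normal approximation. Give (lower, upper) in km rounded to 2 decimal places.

Per-group SEs: s₁/√n₁ = 7.6/√213 = 0.5207, s₂/√n₂ = 12.4/√244 = 0.7938.
Unpooled SE of the difference: √(0.27112849 + 0.63011844) = 0.9493.
Margin of error = z* · SE = 2.576 × 0.9493 = 2.4454.
x̄₁ − x̄₂ = 12.8 − 10.0 = 2.8000.
CI: 2.8000 ± 2.4454 = (0.35, 5.25).

(0.35, 5.25)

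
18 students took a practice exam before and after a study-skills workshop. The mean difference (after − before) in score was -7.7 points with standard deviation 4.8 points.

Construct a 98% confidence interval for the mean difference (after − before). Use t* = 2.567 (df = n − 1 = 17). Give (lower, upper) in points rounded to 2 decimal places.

(-10.60, -4.80)

Paired design: SE = s_d/√n = 4.8/√18 = 1.1314.
t* = 2.567; margin of error = 2.567 × 1.1314 = 2.9043.
-7.7 ± 2.9043 → (-10.60, -4.80).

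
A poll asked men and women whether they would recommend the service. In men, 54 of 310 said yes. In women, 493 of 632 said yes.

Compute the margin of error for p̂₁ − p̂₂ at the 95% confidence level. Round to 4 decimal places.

0.0532

First, p̂₁ = 54/310 = 0.1742; p̂₂ = 493/632 = 0.7801.
The two standard errors are √(0.1742×0.8258/310) = 0.02154 and √(0.7801×0.2199/632) = 0.01648.
Because the samples are independent, SE_diff = √(0.02154² + 0.01648²) = 0.02712.
Using z* = 1.960 for 95%, ME = 1.960 × 0.02712 = 0.05316.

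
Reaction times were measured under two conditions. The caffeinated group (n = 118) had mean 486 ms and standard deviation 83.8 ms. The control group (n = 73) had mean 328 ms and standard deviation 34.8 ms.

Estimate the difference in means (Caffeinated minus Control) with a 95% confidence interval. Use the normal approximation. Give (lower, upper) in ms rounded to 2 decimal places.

Standard errors of each mean: 83.8/√118 = 7.7144 and 34.8/√73 = 4.0730.
SE(x̄₁ − x̄₂) = √(7.7144² + 4.0730²) = 8.7236 for independent samples with unequal variances.
With z* = 1.960, the margin is 1.960 × 8.7236 = 17.0983.
x̄₁ − x̄₂ = 486 − 328 = 158.0000; the interval is 158.0000 ± 17.0983 = (140.90, 175.10).

(140.90, 175.10)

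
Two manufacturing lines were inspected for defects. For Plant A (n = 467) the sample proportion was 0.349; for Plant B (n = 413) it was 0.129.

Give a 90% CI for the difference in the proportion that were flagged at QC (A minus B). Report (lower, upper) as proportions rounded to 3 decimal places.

The two standard errors are √(0.3490×0.6510/467) = 0.02206 and √(0.1290×0.8710/413) = 0.01649.
Because the samples are independent, SE_diff = √(0.02206² + 0.01649²) = 0.02754.
Using z* = 1.645 for 90%, ME = 1.645 × 0.02754 = 0.04530.
p̂₁ − p̂₂ = 0.2200; interval 0.2200 ± 0.04530 gives (0.175, 0.265).

(0.175, 0.265)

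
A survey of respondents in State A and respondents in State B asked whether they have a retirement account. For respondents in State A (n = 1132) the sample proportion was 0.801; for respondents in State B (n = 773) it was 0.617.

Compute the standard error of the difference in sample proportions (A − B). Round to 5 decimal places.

0.02113

SE₁ = √(p̂₁(1−p̂₁)/n₁) = √(0.8010·0.1990/1132) = 0.01187; SE₂ = √(0.6170·0.3830/773) = 0.01748.
Independent samples: SE of the difference = √(SE₁² + SE₂²) = √(0.0001408969 + 0.0003055504) = 0.02113.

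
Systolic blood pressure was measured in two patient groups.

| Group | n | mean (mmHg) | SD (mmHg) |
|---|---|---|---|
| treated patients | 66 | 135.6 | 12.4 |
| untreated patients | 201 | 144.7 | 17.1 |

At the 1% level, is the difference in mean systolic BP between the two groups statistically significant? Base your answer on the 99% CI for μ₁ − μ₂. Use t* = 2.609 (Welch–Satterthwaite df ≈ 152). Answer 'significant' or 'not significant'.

significant

SE₁ = s₁/√n₁ = 12.4/√66 = 1.5263; SE₂ = 17.1/√201 = 1.2061.
Independent samples, unequal variances: SE_diff = √(SE₁² + SE₂²) = √(2.32959169 + 1.45467721) = 1.9453.
t* = 2.609, so margin of error = 2.609 × 1.9453 = 5.0753.
Difference in means = 135.6 − 144.7 = -9.1000.
-9.1000 ± 5.0753 → (-14.1753, -4.0247).
The interval (-14.1753, -4.0247) does not contain 0, so the difference is significant.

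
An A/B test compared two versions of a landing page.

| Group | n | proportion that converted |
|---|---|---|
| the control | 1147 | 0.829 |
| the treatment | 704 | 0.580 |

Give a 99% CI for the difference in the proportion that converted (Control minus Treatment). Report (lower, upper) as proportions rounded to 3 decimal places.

Each SE is √(p̂(1−p̂)/n): √(0.8290·0.1710/1147) = 0.01112 and √(0.5800·0.4200/704) = 0.01860.
SE(p̂₁ − p̂₂) = √(SE₁² + SE₂²) = √(0.0001236544 + 0.00034596) = 0.02167, since the two samples are independent.
At 99% confidence z* = 2.576; margin = 2.576 × 0.02167 = 0.05582.
The difference is 0.8290 − 0.5800 = 0.2490, so the interval is 0.2490 ± 0.05582 = (0.193, 0.305).

(0.193, 0.305)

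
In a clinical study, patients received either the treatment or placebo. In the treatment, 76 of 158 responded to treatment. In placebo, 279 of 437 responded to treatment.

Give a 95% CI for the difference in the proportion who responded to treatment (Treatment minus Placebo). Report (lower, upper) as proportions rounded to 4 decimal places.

First, p̂₁ = 76/158 = 0.4810; p̂₂ = 279/437 = 0.6384.
The two standard errors are √(0.4810×0.5190/158) = 0.03975 and √(0.6384×0.3616/437) = 0.02298.
Because the samples are independent, SE_diff = √(0.03975² + 0.02298²) = 0.04591.
Using z* = 1.960 for 95%, ME = 1.960 × 0.04591 = 0.08998.
p̂₁ − p̂₂ = -0.1574; interval -0.1574 ± 0.08998 gives (-0.2474, -0.0674).

(-0.2474, -0.0674)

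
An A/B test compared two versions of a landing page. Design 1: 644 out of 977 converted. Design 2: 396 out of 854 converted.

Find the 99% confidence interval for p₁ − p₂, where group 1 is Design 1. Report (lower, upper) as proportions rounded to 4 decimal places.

(0.1367, 0.2543)

First, p̂₁ = 644/977 = 0.6592; p̂₂ = 396/854 = 0.4637.
The two standard errors are √(0.6592×0.3408/977) = 0.01516 and √(0.4637×0.5363/854) = 0.01706.
Because the samples are independent, SE_diff = √(0.01516² + 0.01706²) = 0.02282.
Using z* = 2.576 for 99%, ME = 2.576 × 0.02282 = 0.05878.
p̂₁ − p̂₂ = 0.1955; interval 0.1955 ± 0.05878 gives (0.1367, 0.2543).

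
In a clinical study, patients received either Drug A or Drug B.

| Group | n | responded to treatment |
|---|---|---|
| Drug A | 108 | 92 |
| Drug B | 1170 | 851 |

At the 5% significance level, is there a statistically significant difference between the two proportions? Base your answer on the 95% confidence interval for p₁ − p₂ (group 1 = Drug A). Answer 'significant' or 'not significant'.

significant

Sample proportions: 92/108 = 0.8519, 851/1170 = 0.7274.
Each SE is √(p̂(1−p̂)/n): √(0.8519·0.1481/108) = 0.03418 and √(0.7274·0.2726/1170) = 0.01302.
SE(p̂₁ − p̂₂) = √(SE₁² + SE₂²) = √(0.0011682724 + 0.0001695204) = 0.03658, since the two samples are independent.
At 95% confidence z* = 1.960; margin = 1.960 × 0.03658 = 0.07170.
The difference is 0.8519 − 0.7274 = 0.1245, so the interval is 0.1245 ± 0.07170 = (0.05280, 0.19620).
The interval (0.05280, 0.19620) does not contain 0, so the difference is significant.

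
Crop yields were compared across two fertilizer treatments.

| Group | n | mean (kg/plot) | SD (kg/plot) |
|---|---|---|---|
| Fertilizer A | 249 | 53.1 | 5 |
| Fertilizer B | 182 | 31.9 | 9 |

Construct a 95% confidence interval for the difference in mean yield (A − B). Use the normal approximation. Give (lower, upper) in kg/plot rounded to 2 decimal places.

(19.75, 22.65)

SE₁ = s₁/√n₁ = 5/√249 = 0.3169; SE₂ = 9/√182 = 0.6671.
Independent samples, unequal variances: SE_diff = √(SE₁² + SE₂²) = √(0.10042561 + 0.44502241) = 0.7385.
z* = 1.960, so margin of error = 1.960 × 0.7385 = 1.4475.
Difference in means = 53.1 − 31.9 = 21.2000.
21.2000 ± 1.4475 → (19.75, 22.65).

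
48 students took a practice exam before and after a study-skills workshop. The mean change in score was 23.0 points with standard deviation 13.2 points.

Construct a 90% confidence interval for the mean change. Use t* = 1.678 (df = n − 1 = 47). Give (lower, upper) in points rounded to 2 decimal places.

This is a matched-pairs design, so SE = s_d/√n = 13.2/√48 = 1.9053.
Margin = 1.678 × 1.9053 = 3.1971; the interval is 23.0 ± 3.1971 = (19.80, 26.20).

(19.80, 26.20)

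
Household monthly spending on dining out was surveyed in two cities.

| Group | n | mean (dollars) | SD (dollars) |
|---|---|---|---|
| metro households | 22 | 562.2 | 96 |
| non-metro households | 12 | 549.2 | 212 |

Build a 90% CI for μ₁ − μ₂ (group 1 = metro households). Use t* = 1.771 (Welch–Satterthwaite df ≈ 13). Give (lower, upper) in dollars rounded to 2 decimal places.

(-101.28, 127.28)

Standard errors of each mean: 96/√22 = 20.4673 and 212/√12 = 61.1991.
SE(x̄₁ − x̄₂) = √(20.4673² + 61.1991²) = 64.5309 for independent samples with unequal variances.
With t* = 1.771, the margin is 1.771 × 64.5309 = 114.2842.
x̄₁ − x̄₂ = 562.2 − 549.2 = 13.0000; the interval is 13.0000 ± 114.2842 = (-101.28, 127.28).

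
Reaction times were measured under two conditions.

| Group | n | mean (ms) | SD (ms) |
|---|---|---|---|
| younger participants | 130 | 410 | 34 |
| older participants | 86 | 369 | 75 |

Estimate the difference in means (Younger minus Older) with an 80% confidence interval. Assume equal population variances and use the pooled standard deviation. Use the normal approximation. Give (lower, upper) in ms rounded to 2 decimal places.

Pooled variance s_p² = [129·34² + 85·75²] / (130+86−2) = 2931.0701, so s_p = 54.1394.
SE_diff = s_p·√(1/n₁ + 1/n₂) = 54.1394·√(1/130 + 1/86) = 7.5252.
z* = 1.282; margin = 1.282 × 7.5252 = 9.6473.
Difference = 410 − 369 = 41.0000.
41.0000 ± 9.6473 → (31.35, 50.65).

(31.35, 50.65)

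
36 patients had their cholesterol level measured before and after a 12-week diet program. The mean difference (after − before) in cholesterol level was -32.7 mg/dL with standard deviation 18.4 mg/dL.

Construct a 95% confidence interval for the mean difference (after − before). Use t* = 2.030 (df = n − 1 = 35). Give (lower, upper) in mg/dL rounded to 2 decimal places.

(-38.93, -26.47)

This is a matched-pairs design, so SE = s_d/√n = 18.4/√36 = 3.0667.
Margin = 2.030 × 3.0667 = 6.2254; the interval is -32.7 ± 6.2254 = (-38.93, -26.47).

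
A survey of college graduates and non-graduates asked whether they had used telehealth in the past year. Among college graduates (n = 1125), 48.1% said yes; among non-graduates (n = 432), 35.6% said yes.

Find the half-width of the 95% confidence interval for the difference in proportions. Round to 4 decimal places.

Each SE is √(p̂(1−p̂)/n): √(0.4810·0.5190/1125) = 0.01490 and √(0.3560·0.6440/432) = 0.02304.
SE(p̂₁ − p̂₂) = √(SE₁² + SE₂²) = √(0.00022201 + 0.0005308416) = 0.02744, since the two samples are independent.
At 95% confidence z* = 1.960; margin = 1.960 × 0.02744 = 0.05378.

0.0538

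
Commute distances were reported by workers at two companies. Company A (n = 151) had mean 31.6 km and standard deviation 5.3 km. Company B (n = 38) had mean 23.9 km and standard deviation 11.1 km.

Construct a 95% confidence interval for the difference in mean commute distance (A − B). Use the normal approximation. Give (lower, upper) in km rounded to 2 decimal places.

Per-group SEs: s₁/√n₁ = 5.3/√151 = 0.4313, s₂/√n₂ = 11.1/√38 = 1.8007.
Unpooled SE of the difference: √(0.18601969 + 3.24252049) = 1.8516.
Margin of error = z* · SE = 1.960 × 1.8516 = 3.6291.
x̄₁ − x̄₂ = 31.6 − 23.9 = 7.7000.
CI: 7.7000 ± 3.6291 = (4.07, 11.33).

(4.07, 11.33)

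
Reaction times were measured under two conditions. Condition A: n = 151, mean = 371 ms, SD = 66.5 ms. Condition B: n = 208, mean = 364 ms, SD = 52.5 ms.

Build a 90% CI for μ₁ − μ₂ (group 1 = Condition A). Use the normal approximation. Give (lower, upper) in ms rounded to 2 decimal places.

Standard errors of each mean: 66.5/√151 = 5.4117 and 52.5/√208 = 3.6402.
SE(x̄₁ − x̄₂) = √(5.4117² + 3.6402²) = 6.5221 for independent samples with unequal variances.
With z* = 1.645, the margin is 1.645 × 6.5221 = 10.7289.
x̄₁ − x̄₂ = 371 − 364 = 7.0000; the interval is 7.0000 ± 10.7289 = (-3.73, 17.73).

(-3.73, 17.73)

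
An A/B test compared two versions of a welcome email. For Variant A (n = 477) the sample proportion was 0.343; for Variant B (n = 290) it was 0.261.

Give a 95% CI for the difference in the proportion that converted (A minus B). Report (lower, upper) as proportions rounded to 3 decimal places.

The two standard errors are √(0.3430×0.6570/477) = 0.02174 and √(0.2610×0.7390/290) = 0.02579.
Because the samples are independent, SE_diff = √(0.02174² + 0.02579²) = 0.03373.
Using z* = 1.960 for 95%, ME = 1.960 × 0.03373 = 0.06611.
p̂₁ − p̂₂ = 0.0820; interval 0.0820 ± 0.06611 gives (0.016, 0.148).

(0.016, 0.148)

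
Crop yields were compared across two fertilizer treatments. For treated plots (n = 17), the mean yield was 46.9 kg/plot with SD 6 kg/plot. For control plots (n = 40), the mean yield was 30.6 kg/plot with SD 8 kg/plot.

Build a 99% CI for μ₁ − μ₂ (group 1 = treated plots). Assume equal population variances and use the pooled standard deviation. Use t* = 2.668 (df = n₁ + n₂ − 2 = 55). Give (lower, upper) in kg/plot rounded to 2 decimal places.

(10.53, 22.07)

Pooled variance s_p² = [16·6² + 39·8²] / (17+40−2) = 55.8545, so s_p = 7.4736.
SE_diff = s_p·√(1/n₁ + 1/n₂) = 7.4736·√(1/17 + 1/40) = 2.1638.
t* = 2.668; margin = 2.668 × 2.1638 = 5.7730.
Difference = 46.9 − 30.6 = 16.3000.
16.3000 ± 5.7730 → (10.53, 22.07).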